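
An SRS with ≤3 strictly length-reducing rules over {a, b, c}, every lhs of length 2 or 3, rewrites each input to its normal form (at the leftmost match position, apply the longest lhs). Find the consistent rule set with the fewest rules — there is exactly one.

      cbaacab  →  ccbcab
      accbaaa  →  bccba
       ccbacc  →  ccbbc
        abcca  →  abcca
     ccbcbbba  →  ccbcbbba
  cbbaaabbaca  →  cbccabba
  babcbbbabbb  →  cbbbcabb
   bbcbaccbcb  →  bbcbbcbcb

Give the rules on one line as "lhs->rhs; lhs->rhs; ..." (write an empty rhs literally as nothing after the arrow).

  | cbaacab => ccbcab
  | accbaaa => bcbaaa => bccba
  | ccbacc => ccbbc
  | abcca

ac->b; baa->cb; bab->ca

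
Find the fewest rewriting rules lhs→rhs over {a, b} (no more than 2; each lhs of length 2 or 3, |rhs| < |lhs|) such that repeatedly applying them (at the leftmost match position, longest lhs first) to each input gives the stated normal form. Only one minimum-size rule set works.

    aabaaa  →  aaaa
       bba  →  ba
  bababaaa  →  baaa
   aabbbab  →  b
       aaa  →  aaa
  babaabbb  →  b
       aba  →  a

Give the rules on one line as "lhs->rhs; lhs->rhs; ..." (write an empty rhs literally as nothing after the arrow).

ab->; bb->b

  | aabaaa => aaaa
  | bba => ba
  | bababaaa => babaaa => baaa
  | aabbbab => abbab => bab => b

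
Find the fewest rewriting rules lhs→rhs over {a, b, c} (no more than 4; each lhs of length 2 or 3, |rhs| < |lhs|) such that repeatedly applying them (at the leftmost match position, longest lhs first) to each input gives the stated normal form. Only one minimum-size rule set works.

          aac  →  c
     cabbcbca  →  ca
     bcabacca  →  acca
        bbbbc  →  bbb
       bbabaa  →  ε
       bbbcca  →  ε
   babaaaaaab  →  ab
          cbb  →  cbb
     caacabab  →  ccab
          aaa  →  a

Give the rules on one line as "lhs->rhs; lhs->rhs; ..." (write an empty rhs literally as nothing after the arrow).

aa->; ba->; bc->

  | aac => c
  | cabbcbca => cabbca => caba => ca
  | bcabacca => abacca => acca
  | bbbbc => bbb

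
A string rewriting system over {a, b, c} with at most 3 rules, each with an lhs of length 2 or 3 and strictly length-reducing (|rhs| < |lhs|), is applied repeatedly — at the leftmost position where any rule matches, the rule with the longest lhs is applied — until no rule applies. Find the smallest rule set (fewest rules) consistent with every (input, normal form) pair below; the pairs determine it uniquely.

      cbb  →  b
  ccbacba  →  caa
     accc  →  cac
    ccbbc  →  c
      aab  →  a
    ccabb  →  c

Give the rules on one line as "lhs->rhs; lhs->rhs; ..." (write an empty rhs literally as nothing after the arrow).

ab->; acc->ca; cb->

  | cbb => b
  | ccbacba => cacba => caa
  | accc => cac
  | ccbbc => cbc => c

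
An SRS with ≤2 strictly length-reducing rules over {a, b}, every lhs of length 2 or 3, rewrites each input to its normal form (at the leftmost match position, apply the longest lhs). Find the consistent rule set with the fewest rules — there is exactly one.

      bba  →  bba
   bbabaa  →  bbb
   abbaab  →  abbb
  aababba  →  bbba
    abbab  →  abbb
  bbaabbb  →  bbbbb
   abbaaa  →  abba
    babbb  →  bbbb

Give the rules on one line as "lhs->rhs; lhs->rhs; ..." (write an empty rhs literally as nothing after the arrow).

aa->; bab->bb

  | bba
  | bbabaa => bbbaa => bbb
  | abbaab => abbb
  | aababba => babba => bbba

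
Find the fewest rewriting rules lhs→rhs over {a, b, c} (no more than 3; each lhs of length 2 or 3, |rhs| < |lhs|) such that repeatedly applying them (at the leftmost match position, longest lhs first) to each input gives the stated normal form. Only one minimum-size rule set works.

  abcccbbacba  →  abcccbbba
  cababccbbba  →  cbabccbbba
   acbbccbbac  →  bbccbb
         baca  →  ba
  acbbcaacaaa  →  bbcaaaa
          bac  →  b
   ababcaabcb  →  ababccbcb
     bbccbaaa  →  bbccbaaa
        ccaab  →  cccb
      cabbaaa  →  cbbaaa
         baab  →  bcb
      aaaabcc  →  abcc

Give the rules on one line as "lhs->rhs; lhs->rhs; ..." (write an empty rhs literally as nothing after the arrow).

aab->cb; ac->; cab->cb

  | abcccbbacba => abcccbbba
  | cababccbbba => cbabccbbba
  | acbbccbbac => bbccbbac => bbccbb
  | baca => ba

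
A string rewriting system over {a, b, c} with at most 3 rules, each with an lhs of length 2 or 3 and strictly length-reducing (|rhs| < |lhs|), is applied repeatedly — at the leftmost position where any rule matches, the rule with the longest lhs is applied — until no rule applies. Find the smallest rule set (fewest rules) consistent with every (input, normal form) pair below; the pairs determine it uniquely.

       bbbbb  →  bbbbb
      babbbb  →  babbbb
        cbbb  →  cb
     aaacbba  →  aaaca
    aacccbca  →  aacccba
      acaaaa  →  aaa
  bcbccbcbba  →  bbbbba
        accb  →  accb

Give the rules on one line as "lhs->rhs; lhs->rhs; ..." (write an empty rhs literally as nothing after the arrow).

bc->b; caa->; cbb->c

  | bbbbb
  | babbbb
  | cbbb => cb
  | aaacbba => aaaca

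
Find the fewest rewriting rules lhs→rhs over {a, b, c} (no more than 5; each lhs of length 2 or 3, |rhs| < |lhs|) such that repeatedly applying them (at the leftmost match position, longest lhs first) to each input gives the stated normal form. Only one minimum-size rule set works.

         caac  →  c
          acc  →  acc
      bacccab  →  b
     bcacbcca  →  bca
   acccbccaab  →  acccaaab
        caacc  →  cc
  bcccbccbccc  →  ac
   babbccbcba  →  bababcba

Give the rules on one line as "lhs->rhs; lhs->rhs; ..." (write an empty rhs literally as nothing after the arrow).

  | caac => c
  | acc
  | bacccab => bcccab => acab => b
  | bcacbcca => bcacaa => bca

aac->; aca->; bac->bc; bcc->a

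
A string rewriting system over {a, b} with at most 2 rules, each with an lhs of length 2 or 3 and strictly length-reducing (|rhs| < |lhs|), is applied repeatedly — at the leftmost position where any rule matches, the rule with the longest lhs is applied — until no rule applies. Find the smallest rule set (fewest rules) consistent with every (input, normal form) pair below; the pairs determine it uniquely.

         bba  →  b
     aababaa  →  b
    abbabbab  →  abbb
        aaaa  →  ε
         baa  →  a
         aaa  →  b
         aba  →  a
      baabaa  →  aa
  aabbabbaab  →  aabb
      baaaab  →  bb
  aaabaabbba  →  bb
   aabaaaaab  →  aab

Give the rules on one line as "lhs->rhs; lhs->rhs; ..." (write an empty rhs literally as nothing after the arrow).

aaa->b; ba->

  | bba => b
  | aababaa => aabaa => aaa => b
  | abbabbab => abbbab => abbb
  | aaaa => ba => ε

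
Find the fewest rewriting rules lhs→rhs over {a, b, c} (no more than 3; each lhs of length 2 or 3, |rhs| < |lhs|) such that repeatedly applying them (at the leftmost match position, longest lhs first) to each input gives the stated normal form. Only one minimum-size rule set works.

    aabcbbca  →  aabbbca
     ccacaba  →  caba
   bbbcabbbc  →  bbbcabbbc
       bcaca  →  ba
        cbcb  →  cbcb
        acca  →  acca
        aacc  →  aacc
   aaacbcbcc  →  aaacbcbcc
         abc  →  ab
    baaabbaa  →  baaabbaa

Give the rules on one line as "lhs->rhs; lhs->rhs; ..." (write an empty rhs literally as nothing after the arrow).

  | aabcbbca => aabbbca
  | ccacaba => caba
  | bbbcabbbc
  | bcaca => ba

abc->ab; cac->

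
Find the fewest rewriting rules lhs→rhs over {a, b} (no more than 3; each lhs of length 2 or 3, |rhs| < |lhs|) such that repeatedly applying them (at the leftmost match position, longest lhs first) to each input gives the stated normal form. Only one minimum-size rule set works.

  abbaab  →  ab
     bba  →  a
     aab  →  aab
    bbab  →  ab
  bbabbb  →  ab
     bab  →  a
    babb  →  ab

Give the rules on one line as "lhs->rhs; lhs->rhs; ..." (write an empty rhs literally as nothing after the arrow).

  | abbaab => aaab => ab
  | bba => a
  | aab
  | bbab => ab

aaa->a; bab->a; bb->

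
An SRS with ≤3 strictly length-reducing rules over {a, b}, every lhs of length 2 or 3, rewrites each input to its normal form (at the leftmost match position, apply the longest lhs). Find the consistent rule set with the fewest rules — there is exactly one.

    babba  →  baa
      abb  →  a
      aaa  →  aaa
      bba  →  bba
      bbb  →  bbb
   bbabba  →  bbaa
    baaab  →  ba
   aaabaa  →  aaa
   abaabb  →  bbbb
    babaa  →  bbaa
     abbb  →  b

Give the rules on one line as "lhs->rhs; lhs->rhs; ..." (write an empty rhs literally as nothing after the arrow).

  | babba => baa
  | abb => a
  | aaa
  | bba

aab->bb; ab->b; abb->a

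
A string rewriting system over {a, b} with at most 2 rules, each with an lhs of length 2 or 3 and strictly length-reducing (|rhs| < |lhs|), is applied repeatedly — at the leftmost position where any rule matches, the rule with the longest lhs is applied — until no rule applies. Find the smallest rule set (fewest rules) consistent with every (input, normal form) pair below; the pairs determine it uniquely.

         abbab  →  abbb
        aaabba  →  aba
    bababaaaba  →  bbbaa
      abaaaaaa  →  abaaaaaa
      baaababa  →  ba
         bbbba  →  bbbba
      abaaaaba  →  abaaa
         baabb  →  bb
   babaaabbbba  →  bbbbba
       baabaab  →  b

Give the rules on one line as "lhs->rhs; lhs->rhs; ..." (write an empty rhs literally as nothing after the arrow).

  | abbab => abbb
  | aaabba => aba
  | bababaaaba => bbabaaaba => bbbaaaba => bbbaa
  | abaaaaaa

aab->; bab->bb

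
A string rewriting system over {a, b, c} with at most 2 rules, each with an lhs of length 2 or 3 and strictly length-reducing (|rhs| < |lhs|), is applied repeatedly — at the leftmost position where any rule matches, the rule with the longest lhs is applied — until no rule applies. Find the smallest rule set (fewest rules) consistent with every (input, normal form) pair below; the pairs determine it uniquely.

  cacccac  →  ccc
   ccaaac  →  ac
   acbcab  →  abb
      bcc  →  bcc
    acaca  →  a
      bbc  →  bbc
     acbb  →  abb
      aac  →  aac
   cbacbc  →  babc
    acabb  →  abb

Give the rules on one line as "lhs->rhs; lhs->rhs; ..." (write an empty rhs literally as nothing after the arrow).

  | cacccac => cccac => ccc
  | ccaaac => caac => ac
  | acbcab => abcab => abb
  | bcc

ca->; cb->b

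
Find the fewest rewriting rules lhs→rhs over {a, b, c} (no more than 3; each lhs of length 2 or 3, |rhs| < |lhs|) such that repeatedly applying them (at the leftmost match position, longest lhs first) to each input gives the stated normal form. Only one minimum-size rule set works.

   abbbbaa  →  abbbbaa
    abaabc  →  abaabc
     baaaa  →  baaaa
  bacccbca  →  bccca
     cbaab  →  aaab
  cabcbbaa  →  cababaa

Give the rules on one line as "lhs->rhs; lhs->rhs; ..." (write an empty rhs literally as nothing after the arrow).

  | abbbbaa
  | abaabc
  | baaaa
  | bacccbca => bcccbca => bccaca => bccca

ac->c; cb->a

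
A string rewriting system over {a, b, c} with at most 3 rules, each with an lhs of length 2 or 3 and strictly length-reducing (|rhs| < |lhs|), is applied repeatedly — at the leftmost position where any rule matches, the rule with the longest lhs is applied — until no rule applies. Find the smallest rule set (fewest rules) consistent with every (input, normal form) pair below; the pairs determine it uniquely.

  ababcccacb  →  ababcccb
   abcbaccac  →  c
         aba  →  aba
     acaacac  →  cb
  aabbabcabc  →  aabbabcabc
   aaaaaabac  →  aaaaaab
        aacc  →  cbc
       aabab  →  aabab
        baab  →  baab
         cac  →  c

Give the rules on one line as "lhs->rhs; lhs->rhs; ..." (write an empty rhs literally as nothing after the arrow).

  | ababcccacb => ababcccb
  | abcbaccac => acaccac => accac => cac => c
  | aba
  | acaacac => aacac => cbac => cb

aac->cb; ac->; bcb->c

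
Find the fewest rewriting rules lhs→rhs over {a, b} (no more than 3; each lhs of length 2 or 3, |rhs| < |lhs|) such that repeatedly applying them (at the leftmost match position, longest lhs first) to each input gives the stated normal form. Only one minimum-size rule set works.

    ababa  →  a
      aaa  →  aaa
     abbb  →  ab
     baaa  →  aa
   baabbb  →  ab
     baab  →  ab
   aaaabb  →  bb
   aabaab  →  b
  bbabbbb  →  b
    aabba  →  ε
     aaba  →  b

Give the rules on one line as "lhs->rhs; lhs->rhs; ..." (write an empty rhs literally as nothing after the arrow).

aab->bb; ba->; bbb->b

  | ababa => aba => a
  | aaa
  | abbb => ab
  | baaa => aa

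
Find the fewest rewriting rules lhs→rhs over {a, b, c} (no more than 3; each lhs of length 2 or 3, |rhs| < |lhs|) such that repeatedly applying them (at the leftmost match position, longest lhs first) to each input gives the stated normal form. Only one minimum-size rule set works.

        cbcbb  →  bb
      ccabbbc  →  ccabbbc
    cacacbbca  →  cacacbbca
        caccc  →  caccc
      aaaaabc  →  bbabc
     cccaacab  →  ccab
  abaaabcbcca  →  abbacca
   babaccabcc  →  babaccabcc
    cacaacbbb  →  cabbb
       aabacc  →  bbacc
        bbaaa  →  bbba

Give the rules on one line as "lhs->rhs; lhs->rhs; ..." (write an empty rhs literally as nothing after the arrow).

  | cbcbb => bb
  | ccabbbc
  | cacacbbca
  | caccc

aa->b; bcb->; cbc->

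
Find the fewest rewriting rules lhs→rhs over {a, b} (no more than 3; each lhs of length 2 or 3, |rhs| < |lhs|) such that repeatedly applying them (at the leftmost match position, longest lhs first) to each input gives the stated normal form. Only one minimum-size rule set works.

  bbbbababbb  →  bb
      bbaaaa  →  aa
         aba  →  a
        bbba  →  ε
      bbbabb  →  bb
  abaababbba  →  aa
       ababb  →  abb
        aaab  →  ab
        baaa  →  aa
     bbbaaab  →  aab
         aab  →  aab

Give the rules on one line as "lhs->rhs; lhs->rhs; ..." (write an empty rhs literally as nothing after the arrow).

  | bbbbababbb => bbababbb => bbabbb => bbbb => bb
  | bbaaaa => baaa => aa
  | aba => a
  | bbba => ba => ε

aaa->a; ba->; bbb->b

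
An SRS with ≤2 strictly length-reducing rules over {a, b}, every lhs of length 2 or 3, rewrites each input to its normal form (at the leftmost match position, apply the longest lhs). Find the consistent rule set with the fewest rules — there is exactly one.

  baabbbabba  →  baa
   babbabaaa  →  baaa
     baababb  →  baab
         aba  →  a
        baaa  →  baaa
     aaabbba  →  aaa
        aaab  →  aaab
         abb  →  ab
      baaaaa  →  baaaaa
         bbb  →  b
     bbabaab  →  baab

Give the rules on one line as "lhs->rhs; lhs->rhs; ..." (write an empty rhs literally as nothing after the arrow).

  | baabbbabba => baabbabba => baababba => baabba => baaba => baa
  | babbabaaa => bababaaa => babaaa => baaa
  | baababb => baabb => baab
  | aba => a

aba->a; bb->b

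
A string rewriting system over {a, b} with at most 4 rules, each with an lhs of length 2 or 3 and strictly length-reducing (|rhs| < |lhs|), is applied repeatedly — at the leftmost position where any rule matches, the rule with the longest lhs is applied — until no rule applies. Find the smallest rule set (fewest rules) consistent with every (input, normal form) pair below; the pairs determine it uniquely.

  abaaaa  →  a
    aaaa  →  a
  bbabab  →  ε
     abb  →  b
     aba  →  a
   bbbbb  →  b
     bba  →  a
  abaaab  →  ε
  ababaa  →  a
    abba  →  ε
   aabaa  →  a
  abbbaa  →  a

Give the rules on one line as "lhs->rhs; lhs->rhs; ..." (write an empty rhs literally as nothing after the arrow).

aa->a; ab->; ba->; bb->

  | abaaaa => aaaa => aaa => aa => a
  | aaaa => aaa => aa => a
  | bbabab => abab => ab => ε
  | abb => b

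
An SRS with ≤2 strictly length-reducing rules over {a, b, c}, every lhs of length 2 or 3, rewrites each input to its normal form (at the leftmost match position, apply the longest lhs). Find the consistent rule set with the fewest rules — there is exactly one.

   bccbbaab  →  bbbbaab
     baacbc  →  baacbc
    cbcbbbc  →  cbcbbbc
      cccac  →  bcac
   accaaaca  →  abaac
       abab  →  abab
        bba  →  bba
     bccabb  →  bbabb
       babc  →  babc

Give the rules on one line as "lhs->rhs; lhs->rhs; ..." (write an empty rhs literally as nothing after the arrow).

  | bccbbaab => bbbbaab
  | baacbc
  | cbcbbbc
  | cccac => bcac

aca->c; cc->b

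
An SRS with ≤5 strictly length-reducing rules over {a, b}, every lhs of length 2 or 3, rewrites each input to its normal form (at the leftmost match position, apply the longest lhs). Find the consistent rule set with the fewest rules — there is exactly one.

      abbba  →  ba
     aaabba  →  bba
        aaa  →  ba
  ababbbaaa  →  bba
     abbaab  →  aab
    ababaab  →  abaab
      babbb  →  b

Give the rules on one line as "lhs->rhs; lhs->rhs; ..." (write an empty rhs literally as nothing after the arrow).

  | abbba => ba
  | aaabba => babba => bba
  | aaa => ba
  | ababbbaaa => abbbaaa => baaa => bba

aaa->ba; abb->; bab->b; bbb->b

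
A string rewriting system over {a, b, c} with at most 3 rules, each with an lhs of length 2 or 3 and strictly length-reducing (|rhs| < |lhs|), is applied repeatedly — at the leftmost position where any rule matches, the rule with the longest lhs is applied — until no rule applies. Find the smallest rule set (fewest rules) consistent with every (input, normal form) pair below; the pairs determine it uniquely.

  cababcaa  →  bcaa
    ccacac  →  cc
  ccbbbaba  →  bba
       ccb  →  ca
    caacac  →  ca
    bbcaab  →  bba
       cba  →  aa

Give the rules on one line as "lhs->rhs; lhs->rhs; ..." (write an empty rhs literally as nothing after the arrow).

ab->b; ac->; cb->a

  | cababcaa => cbabcaa => aabcaa => abcaa => bcaa
  | ccacac => ccac => cc
  | ccbbbaba => cabbaba => cbbaba => ababa => baba => bba
  | ccb => ca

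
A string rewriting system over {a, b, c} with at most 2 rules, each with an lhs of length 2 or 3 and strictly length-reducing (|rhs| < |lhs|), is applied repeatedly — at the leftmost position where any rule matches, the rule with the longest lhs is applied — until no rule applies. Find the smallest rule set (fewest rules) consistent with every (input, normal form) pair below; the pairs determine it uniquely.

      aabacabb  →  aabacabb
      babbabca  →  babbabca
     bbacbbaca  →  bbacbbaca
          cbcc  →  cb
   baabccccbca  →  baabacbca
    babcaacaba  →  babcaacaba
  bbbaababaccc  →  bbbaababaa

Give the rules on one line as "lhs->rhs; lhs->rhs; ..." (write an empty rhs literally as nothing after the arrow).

cc->; ccc->a

  | aabacabb
  | babbabca
  | bbacbbaca
  | cbcc => cb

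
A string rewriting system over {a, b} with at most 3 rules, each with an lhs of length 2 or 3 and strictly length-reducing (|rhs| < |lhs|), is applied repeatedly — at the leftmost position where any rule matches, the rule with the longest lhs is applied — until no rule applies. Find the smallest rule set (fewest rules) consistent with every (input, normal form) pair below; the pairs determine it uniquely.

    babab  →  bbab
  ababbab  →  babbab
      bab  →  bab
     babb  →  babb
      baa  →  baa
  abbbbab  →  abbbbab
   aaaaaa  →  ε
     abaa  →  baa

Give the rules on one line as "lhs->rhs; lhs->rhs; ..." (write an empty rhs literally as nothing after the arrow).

  | babab => bbab
  | ababbab => babbab
  | bab
  | babb

aaa->; aba->ba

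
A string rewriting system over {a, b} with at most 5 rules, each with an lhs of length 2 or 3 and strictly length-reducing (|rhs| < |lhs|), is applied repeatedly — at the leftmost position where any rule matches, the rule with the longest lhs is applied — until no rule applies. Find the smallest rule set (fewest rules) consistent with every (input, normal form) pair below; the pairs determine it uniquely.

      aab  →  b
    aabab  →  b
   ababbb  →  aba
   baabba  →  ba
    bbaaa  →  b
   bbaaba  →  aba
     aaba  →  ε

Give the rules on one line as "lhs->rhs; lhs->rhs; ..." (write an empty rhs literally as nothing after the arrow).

aa->b; bb->b; bba->; bbb->

  | aab => bb => b
  | aabab => bbab => b
  | ababbb => aba
  | baabba => bbbba => ba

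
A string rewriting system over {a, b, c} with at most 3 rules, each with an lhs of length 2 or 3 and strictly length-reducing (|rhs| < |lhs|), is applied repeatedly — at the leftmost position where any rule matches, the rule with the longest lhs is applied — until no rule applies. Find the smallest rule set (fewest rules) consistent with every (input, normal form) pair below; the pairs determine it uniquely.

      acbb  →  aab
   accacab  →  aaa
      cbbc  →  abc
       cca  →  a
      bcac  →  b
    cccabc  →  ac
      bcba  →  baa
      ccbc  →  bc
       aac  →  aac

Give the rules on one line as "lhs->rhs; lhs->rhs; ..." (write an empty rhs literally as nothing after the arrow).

ca->c; cb->a; cc->

  | acbb => aab
  | accacab => aacab => aacb => aaa
  | cbbc => abc
  | cca => a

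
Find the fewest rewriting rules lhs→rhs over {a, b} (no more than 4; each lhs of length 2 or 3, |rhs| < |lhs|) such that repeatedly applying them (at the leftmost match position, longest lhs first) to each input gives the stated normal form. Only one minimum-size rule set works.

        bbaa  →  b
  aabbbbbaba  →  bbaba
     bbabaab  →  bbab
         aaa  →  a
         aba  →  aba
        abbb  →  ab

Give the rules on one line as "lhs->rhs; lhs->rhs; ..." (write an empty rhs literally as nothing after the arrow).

  | bbaa => bbb => b
  | aabbbbbaba => bbbbbbaba => bbbbaba => bbaba
  | bbabaab => bbabbb => bbab
  | aaa => a

aa->b; aaa->a; bbb->b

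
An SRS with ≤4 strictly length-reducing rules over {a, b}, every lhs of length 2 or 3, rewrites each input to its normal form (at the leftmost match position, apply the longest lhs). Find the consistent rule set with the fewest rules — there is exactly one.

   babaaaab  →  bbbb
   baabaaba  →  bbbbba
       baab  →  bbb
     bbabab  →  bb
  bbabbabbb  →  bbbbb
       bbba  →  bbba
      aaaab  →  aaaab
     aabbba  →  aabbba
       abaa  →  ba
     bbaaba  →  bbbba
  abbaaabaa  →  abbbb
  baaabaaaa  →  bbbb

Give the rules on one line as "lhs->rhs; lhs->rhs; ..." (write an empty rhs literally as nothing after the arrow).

aba->b; baa->bb; bab->b

  | babaaaab => baaaab => bbaab => bbbb
  | baabaaba => bbbaaba => bbbbba
  | baab => bbb
  | bbabab => bbab => bb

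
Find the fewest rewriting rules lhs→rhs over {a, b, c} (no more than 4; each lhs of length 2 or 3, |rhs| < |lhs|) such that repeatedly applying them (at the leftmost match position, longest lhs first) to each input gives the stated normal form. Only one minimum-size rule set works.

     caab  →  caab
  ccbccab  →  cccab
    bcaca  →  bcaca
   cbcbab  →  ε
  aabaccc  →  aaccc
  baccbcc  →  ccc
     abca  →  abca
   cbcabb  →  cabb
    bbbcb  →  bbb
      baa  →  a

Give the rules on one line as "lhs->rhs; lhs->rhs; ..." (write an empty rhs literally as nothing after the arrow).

  | caab
  | ccbccab => cccab
  | bcaca
  | cbcbab => cbab => cb => ε

ba->; cb->; cba->c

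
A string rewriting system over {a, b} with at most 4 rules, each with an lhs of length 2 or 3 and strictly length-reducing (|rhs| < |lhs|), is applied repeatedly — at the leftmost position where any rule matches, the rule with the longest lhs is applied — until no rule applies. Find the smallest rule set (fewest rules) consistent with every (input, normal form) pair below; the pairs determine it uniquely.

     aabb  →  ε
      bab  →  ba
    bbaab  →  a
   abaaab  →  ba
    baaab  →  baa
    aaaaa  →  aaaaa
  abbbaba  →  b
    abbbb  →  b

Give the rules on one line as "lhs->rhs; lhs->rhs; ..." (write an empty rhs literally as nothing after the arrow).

  | aabb => ab => ε
  | bab => ba
  | bbaab => aab => a
  | abaaab => baab => ba

ab->; aba->b; bab->ba; bb->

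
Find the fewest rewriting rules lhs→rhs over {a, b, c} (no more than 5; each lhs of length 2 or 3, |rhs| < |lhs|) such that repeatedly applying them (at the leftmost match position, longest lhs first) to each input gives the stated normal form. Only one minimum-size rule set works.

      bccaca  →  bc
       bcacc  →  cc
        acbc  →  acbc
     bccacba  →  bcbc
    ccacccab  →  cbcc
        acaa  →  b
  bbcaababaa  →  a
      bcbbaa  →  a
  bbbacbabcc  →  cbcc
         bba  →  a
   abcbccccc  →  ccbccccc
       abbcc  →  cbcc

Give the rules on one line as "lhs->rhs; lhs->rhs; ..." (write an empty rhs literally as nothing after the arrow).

  | bccaca => bcbca => bcbb => bc
  | bcacc => bbcc => cc
  | acbc
  | bccacba => bcbcba => bcbc

ab->c; ba->; bb->; ca->b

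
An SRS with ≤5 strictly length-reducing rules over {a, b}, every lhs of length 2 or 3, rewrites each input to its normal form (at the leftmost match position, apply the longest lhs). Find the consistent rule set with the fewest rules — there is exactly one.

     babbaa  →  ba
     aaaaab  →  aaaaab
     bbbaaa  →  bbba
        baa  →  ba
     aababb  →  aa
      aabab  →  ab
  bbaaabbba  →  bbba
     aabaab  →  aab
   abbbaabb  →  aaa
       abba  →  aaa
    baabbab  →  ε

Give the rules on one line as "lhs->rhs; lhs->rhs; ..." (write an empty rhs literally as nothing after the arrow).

aba->; abb->aa; baa->ba; bab->

  | babbaa => baa => ba
  | aaaaab
  | bbbaaa => bbbaa => bbba
  | baa => ba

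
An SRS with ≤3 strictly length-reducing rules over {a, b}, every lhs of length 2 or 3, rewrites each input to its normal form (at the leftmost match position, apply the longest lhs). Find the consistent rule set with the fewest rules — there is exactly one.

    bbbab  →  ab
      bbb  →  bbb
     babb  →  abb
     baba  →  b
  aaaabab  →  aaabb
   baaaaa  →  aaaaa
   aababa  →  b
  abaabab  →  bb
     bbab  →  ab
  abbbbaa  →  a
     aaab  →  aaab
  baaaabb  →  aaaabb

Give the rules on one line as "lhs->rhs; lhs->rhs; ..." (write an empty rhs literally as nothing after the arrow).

aba->b; ba->a

  | bbbab => bbab => bab => ab
  | bbb
  | babb => abb
  | baba => aba => b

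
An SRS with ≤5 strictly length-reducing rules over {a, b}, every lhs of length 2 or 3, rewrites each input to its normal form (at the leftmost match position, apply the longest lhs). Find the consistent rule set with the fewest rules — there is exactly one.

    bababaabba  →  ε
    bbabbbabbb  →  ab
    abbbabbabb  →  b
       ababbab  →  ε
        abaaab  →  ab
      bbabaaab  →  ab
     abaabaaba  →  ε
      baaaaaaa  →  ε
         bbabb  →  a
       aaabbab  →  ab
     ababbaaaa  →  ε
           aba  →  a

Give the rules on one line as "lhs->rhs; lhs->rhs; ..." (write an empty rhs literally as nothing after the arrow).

  | bababaabba => babaabba => baabba => bbba => ba => ε
  | bbabbbabbb => abbbabbb => ababbb => abbb => ab
  | abbbabbabb => ababbabb => abbabb => aabb => bbb => b
  | ababbab => abbab => aab => bb => ε

aa->b; ba->; baa->b; bb->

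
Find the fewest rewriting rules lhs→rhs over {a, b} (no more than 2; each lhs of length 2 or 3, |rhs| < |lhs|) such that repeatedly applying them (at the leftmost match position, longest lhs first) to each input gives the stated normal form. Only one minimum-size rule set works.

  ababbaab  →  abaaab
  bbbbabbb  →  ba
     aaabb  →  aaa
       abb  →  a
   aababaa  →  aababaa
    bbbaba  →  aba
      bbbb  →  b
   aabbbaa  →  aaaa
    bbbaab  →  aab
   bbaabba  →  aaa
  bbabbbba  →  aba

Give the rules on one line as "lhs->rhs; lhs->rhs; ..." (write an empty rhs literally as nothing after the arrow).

  | ababbaab => abaaab
  | bbbbabbb => babbb => ba
  | aaabb => aaa
  | abb => a

bb->; bbb->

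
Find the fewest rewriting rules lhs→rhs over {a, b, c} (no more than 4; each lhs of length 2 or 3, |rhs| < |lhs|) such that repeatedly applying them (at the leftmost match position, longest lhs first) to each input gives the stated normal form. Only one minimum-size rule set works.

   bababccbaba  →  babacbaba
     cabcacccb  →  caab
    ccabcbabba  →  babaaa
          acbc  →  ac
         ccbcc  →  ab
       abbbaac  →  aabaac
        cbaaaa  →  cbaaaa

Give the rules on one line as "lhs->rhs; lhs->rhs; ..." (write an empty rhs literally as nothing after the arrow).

bb->a; bc->; cc->b

  | bababccbaba => babacbaba
  | cabcacccb => caacccb => caabcb => caab
  | ccabcbabba => babcbabba => bababba => babaaa
  | acbc => ac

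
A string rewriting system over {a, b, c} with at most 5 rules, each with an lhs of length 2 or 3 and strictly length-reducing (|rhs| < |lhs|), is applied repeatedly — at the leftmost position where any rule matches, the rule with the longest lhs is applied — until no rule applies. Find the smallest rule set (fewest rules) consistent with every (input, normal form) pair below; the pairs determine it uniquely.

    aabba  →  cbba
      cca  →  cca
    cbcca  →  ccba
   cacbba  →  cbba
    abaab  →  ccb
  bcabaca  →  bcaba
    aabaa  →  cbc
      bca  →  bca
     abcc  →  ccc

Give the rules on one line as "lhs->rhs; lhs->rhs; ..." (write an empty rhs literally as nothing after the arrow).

  | aabba => cbba
  | cca
  | cbcca => ccba
  | cacbba => cbba

aa->c; abc->cc; ac->; bcc->cb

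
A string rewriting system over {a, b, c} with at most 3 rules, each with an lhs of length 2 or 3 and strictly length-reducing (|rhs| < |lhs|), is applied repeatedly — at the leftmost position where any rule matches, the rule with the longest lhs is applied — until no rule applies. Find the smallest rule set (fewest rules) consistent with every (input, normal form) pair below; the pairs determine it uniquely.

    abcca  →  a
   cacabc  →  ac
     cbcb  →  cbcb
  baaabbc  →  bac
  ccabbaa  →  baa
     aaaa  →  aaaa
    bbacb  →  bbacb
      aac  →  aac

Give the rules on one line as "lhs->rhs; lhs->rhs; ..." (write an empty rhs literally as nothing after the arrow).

  | abcca => cca => ca => a
  | cacabc => acabc => aabc => ac
  | cbcb
  | baaabbc => baabc => bac

ab->; ca->a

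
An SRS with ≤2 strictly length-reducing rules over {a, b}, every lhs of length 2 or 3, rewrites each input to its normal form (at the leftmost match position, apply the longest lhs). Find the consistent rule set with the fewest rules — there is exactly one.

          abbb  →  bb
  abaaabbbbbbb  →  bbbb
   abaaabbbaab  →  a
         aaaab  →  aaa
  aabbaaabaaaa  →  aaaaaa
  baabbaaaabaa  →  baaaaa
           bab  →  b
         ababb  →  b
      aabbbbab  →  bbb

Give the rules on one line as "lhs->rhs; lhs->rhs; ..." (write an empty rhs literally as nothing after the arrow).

ab->; bba->bb

  | abbb => bb
  | abaaabbbbbbb => aaabbbbbbb => aabbbbbb => abbbbb => bbbb
  | abaaabbbaab => aaabbbaab => aabbaab => abaab => aab => a
  | aaaab => aaa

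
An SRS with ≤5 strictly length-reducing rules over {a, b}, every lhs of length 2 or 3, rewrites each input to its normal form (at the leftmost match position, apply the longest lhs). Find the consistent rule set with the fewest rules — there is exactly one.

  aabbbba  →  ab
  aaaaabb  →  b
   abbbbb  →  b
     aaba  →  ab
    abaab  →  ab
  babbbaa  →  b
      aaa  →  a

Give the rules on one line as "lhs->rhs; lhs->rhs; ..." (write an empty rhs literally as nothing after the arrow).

  | aabbbba => bbbbba => abbba => aaba => bba => ab
  | aaaaabb => baaabb => aaabb => babb => abb => aa => b
  | abbbbb => aabbb => bbbb => abb => aa => b
  | aaba => bba => ab

aa->b; ba->a; bb->a; bba->ab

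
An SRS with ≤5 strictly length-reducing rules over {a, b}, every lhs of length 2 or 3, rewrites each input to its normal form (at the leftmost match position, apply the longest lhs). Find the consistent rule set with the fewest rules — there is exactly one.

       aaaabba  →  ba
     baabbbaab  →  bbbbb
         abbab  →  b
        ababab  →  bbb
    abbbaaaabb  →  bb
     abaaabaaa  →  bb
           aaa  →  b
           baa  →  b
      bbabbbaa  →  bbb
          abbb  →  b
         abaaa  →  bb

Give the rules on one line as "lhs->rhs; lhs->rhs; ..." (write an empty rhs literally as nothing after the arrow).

aa->; aaa->ab; ab->b; abb->

  | aaaabba => ababba => babba => ba
  | baabbbaab => bbbbaab => bbbbb
  | abbab => ab => b
  | ababab => babab => bbab => bbb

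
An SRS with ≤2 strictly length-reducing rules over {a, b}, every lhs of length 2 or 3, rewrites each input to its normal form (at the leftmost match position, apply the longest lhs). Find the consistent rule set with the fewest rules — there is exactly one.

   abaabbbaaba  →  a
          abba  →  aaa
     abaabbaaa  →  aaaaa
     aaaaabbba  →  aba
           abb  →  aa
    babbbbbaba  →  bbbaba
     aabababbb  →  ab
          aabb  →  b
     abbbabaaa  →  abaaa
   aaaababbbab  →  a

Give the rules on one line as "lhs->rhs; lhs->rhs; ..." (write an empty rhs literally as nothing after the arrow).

aab->; abb->aa

  | abaabbbaaba => abbbaaba => aabaaba => aaba => a
  | abba => aaa
  | abaabbaaa => abbaaa => aaaaa
  | aaaaabbba => aaabba => aba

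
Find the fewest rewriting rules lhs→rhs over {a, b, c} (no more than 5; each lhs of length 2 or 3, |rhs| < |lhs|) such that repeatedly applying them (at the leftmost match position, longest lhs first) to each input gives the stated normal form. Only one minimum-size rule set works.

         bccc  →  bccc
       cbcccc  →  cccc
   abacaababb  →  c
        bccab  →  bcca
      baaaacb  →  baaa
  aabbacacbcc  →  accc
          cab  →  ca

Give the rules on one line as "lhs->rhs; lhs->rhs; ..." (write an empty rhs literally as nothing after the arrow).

ab->a; aba->cc; acb->bb; cb->

  | bccc
  | cbcccc => cccc
  | abacaababb => cccaababb => cccaccbb => cccacb => cccbb => ccb => c
  | bccab => bcca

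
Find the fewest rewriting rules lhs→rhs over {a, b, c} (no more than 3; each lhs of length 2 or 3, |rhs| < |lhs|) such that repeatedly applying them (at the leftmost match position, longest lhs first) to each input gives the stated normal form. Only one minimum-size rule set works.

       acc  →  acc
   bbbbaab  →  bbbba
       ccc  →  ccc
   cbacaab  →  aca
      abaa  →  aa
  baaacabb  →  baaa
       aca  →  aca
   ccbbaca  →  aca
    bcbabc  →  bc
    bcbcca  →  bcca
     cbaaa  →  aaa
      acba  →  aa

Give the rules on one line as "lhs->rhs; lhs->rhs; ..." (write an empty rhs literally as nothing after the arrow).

  | acc
  | bbbbaab => bbbba
  | ccc
  | cbacaab => acaab => aca

ab->; cb->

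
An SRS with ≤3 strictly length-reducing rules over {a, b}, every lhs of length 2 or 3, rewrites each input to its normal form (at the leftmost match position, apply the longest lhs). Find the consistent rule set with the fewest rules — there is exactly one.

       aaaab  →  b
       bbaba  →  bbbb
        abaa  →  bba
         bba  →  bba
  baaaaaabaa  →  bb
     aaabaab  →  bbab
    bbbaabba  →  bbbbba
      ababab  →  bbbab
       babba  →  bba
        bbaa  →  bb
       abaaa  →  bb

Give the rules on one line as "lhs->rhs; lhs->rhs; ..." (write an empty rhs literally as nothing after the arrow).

  | aaaab => aab => b
  | bbaba => bbbb
  | abaa => bba
  | bba

aa->; aba->bb; abb->b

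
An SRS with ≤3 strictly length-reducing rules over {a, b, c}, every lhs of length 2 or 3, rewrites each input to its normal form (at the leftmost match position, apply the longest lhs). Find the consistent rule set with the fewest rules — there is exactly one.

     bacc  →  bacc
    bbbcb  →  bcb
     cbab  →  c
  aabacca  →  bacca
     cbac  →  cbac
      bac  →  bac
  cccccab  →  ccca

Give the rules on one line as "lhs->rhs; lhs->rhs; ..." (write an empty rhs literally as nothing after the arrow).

ab->b; bb->; ccb->a

  | bacc
  | bbbcb => bcb
  | cbab => cbb => c
  | aabacca => abacca => bacca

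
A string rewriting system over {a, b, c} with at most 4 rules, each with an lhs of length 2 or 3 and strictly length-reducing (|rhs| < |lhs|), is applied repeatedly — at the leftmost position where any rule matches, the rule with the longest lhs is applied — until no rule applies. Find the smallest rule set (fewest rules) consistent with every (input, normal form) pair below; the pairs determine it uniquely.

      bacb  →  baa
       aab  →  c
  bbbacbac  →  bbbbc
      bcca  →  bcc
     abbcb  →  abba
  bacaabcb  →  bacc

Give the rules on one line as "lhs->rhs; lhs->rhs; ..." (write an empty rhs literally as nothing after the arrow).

  | bacb => baa
  | aab => c
  | bbbacbac => bbbaaac => bbbbc
  | bcca => bcc

aaa->b; aab->c; cb->a; cca->cc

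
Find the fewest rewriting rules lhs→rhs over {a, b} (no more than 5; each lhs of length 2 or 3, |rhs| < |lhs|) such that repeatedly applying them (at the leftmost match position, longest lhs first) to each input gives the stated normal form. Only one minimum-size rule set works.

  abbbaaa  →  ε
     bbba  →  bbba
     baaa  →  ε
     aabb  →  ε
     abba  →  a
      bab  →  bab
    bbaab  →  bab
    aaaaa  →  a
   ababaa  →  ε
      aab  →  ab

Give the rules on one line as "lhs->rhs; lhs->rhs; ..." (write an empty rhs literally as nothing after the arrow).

  | abbbaaa => baaa => aa => ε
  | bbba
  | baaa => aa => ε
  | aabb => abb => ε

aa->; aab->ab; abb->; baa->a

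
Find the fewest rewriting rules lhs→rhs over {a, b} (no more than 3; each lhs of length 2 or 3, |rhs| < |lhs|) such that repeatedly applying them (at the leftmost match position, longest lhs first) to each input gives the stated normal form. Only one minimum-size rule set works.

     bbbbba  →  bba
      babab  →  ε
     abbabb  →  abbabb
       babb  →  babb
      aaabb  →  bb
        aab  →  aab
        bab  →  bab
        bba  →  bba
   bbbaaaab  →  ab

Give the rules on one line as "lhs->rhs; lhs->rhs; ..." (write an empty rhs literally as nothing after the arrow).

  | bbbbba => bba
  | babab => bbb => ε
  | abbabb
  | babb

aaa->; aba->b; bbb->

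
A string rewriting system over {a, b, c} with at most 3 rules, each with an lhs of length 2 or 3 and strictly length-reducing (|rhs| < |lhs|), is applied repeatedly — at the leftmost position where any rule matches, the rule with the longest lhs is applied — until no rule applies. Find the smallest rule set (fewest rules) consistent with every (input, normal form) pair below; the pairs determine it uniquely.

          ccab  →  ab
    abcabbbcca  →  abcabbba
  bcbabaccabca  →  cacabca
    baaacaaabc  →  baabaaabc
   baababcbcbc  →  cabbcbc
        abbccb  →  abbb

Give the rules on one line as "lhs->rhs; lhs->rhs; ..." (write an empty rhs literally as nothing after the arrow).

aac->ab; bab->ca; cc->

  | ccab => ab
  | abcabbbcca => abcabbba
  | bcbabaccabca => bccaaccabca => baaccabca => babcabca => cacabca
  | baaacaaabc => baabaaabc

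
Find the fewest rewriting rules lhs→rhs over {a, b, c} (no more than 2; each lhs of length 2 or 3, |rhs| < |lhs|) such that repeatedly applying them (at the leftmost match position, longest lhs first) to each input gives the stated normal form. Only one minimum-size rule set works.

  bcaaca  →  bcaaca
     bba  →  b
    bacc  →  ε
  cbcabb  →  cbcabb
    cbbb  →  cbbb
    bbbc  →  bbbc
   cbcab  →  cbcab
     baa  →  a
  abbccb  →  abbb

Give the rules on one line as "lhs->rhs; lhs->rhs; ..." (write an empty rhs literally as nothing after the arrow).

ba->; cc->

  | bcaaca
  | bba => b
  | bacc => cc => ε
  | cbcabb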